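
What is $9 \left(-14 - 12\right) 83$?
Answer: $-19422$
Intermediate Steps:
$9 \left(-14 - 12\right) 83 = 9 \left(-26\right) 83 = \left(-234\right) 83 = -19422$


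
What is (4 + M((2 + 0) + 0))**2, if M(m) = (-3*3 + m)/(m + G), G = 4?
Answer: 289/36 ≈ 8.0278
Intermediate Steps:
M(m) = (-9 + m)/(4 + m) (M(m) = (-3*3 + m)/(m + 4) = (-9 + m)/(4 + m))
(4 + M((2 + 0) + 0))**2 = (4 + (-9 + ((2 + 0) + 0))/(4 + ((2 + 0) + 0)))**2 = (4 + (-9 + (2 + 0))/(4 + (2 + 0)))**2 = (4 + (-9 + 2)/(4 + 2))**2 = (4 - 7/6)**2 = (17/6)**2 = 289/36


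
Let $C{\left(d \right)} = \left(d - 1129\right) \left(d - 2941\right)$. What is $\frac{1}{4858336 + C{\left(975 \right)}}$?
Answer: $\frac{1}{5161100} \approx 1.9376 \cdot 10^{-7}$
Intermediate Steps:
$C{\left(d \right)} = \left(-2941 + d\right) \left(-1129 + d\right)$ ($C{\left(d \right)} = \left(-1129 + d\right) \left(-2941 + d\right) = \left(-2941 + d\right) \left(-1129 + d\right)$)
$\frac{1}{4858336 + C{\left(975 \right)}} = \frac{1}{4858336 + \left(3320389 + 975^{2} - 3968250\right)} = \frac{1}{4858336 + \left(3320389 + 950625 - 3968250\right)} = \frac{1}{4858336 + 302764} = \frac{1}{5161100}$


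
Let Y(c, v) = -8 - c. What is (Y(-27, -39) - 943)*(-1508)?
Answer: 1393392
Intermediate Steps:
(Y(-27, -39) - 943)*(-1508) = ((-8 - 1*(-27)) - 943)*(-1508) = ((-8 + 27) - 943)*(-1508) = (19 - 943)*(-1508) = -924*(-1508) = 1393392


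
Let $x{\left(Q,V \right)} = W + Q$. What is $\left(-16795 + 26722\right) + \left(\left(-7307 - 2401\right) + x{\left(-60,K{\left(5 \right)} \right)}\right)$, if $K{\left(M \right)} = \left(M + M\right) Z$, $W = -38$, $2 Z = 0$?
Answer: $121$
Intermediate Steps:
$Z = 0$ ($Z = \frac{1}{2} \cdot 0 = 0$)
$K{\left(M \right)} = 0$ ($K{\left(M \right)} = \left(M + M\right) 0 = 2 M 0 = 0$)
$x{\left(Q,V \right)} = -38 + Q$
$\left(-16795 + 26722\right) + \left(\left(-7307 - 2401\right) + x{\left(-60,K{\left(5 \right)} \right)}\right) = \left(-16795 + 26722\right) - 9806 = 9927 - 9806 = 121$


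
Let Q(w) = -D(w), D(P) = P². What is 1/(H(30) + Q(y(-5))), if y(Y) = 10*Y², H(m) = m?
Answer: -1/62470 ≈ -1.6008e-5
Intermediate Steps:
Q(w) = -w²
1/(H(30) + Q(y(-5))) = 1/(30 - (10*(-5)²)²) = 1/(30 - (10*25)²) = 1/(30 - 1*250²) = 1/(30 - 1*62500) = 1/(30 - 62500) = 1/(-62470) = -1/62470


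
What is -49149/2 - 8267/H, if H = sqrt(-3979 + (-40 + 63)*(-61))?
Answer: -49149/2 + 8267*I*sqrt(598)/1794 ≈ -24575.0 + 112.69*I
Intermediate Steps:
H = 3*I*sqrt(598) (H = sqrt(-3979 + 23*(-61)) = sqrt(-3979 - 1403) = sqrt(-5382) = 3*I*sqrt(598) ≈ 73.362*I)
-49149/2 - 8267/H = -49149/2 - 8267*(-I*sqrt(598)/1794) = -49149*1/2 - (-8267)*I*sqrt(598)/1794 = -49149/2 + 8267*I*sqrt(598)/1794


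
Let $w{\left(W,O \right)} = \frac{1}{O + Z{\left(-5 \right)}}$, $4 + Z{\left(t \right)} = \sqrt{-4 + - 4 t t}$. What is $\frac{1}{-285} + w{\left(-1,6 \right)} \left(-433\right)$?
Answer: $\frac{- \frac{\sqrt{26}}{285} + \frac{123407 i}{570}}{\sqrt{26} - i} \approx -8.022 + 40.887 i$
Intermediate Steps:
$Z{\left(t \right)} = -4 + \sqrt{-4 - 4 t^{2}}$ ($Z{\left(t \right)} = -4 + \sqrt{-4 + - 4 t t} = -4 + \sqrt{-4 - 4 t^{2}}$)
$w{\left(W,O \right)} = \frac{1}{-4 + O + 2 i \sqrt{26}}$ ($w{\left(W,O \right)} = \frac{1}{O - \left(4 - 2 \sqrt{-1 - \left(-5\right)^{2}}\right)} = \frac{1}{O - \left(4 - 2 \sqrt{-1 - 25}\right)} = \frac{1}{O - \left(4 - 2 \sqrt{-26}\right)} = \frac{1}{O - \left(4 - 2 i \sqrt{26}\right)} = \frac{1}{-4 + O + 2 i \sqrt{26}}$)
$\frac{1}{-285} + w{\left(-1,6 \right)} \left(-433\right) = \frac{1}{-285} + \frac{1}{-4 + 6 + 2 i \sqrt{26}} \left(-433\right) = - \frac{1}{285} + \frac{1}{2 + 2 i \sqrt{26}} \left(-433\right) = - \frac{1}{285} - \frac{433}{2 + 2 i \sqrt{26}}$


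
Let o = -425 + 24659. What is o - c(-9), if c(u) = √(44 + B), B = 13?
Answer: 24234 - √57 ≈ 24226.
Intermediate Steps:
c(u) = √57 (c(u) = √(44 + 13) = √57)
o = 24234
o - c(-9) = 24234 - √57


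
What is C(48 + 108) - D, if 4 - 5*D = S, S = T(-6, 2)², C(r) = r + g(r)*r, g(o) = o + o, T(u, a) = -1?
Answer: 244137/5 ≈ 48827.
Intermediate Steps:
g(o) = 2*o
C(r) = r + 2*r² (C(r) = r + (2*r)*r = r + 2*r²)
S = 1 (S = (-1)² = 1)
D = ⅗ (D = ⅘ - ⅕*1 = ⅘ - ⅕ = ⅗ ≈ 0.60000)
C(48 + 108) - D = (48 + 108)*(1 + 2*(48 + 108)) - 1*⅗ = 156*(1 + 2*156) - ⅗ = 156*(1 + 312) - ⅗ = 156*313 - ⅗ = 48828 - ⅗ = 244137/5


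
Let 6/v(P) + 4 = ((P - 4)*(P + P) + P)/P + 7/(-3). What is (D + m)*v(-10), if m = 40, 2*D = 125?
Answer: -369/20 ≈ -18.450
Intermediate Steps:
D = 125/2 (D = (1/2)*125 = 125/2 ≈ 62.500)
v(P) = 6/(-19/3 + (P + 2*P*(-4 + P))/P) (v(P) = 6/(-4 + (((P - 4)*(P + P) + P)/P + 7/(-3))) = 6/(-4 + (((-4 + P)*(2*P) + P)/P + 7*(-1/3))) = 6/(-4 + ((2*P*(-4 + P) + P)/P - 7/3)) = 6/(-4 + ((P + 2*P*(-4 + P))/P - 7/3)) = 6/(-4 + (-7/3 + (P + 2*P*(-4 + P))/P)) = 6/(-19/3 + (P + 2*P*(-4 + P))/P))
(D + m)*v(-10) = (125/2 + 40)*(9/(-20 + 3*(-10))) = 205*(9/(-20 - 30))/2 = 205*(9/(-50))/2 = 205*(9*(-1/50))/2 = (205/2)*(-9/50) = -369/20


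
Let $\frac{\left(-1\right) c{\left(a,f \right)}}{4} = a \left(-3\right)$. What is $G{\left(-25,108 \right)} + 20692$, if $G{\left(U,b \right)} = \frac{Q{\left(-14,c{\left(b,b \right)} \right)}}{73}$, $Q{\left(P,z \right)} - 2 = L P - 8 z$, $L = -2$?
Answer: $\frac{1500178}{73} \approx 20550.0$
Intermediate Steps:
$c{\left(a,f \right)} = 12 a$ ($c{\left(a,f \right)} = - 4 a \left(-3\right) = - 4 \left(- 3 a\right) = 12 a$)
$Q{\left(P,z \right)} = 2 - 8 z - 2 P$ ($Q{\left(P,z \right)} = 2 - \left(2 P + 8 z\right) = 2 - 8 z - 2 P$)
$G{\left(U,b \right)} = \frac{30}{73} - \frac{96 b}{73}$ ($G{\left(U,b \right)} = \frac{2 - 8 \cdot 12 b - -28}{73} = \left(2 - 96 b + 28\right) \frac{1}{73} = \left(30 - 96 b\right) \frac{1}{73} = \frac{30}{73} - \frac{96 b}{73}$)
$G{\left(-25,108 \right)} + 20692 = \left(\frac{30}{73} - \frac{10368}{73}\right) + 20692 = - \frac{10338}{73} + 20692 = \frac{1500178}{73}$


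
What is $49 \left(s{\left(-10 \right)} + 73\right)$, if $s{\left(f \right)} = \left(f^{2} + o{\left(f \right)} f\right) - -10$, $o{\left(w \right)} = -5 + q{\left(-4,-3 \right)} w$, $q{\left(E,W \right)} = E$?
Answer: $-8183$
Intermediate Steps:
$o{\left(w \right)} = -5 - 4 w$
$s{\left(f \right)} = 10 + f^{2} + f \left(-5 - 4 f\right)$ ($s{\left(f \right)} = \left(f^{2} + \left(-5 - 4 f\right) f\right) - -10 = \left(f^{2} + f \left(-5 - 4 f\right)\right) + 10 = 10 + f^{2} + f \left(-5 - 4 f\right)$)
$49 \left(s{\left(-10 \right)} + 73\right) = 49 \left(\left(10 - -50 - 3 \left(-10\right)^{2}\right) + 73\right) = 49 \left(\left(10 + 50 - 300\right) + 73\right) = 49 \left(-240 + 73\right) = 49 \left(-167\right) = -8183$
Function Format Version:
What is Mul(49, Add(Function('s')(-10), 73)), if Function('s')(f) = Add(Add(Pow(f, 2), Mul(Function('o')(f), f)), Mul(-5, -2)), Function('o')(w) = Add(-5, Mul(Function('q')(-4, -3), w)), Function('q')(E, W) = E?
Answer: -8183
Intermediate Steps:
Function('o')(w) = Add(-5, Mul(-4, w))
Function('s')(f) = Add(10, Pow(f, 2), Mul(f, Add(-5, Mul(-4, f)))) (Function('s')(f) = Add(Add(Pow(f, 2), Mul(Add(-5, Mul(-4, f)), f)), Mul(-5, -2)) = Add(Add(Pow(f, 2), Mul(f, Add(-5, Mul(-4, f)))), 10) = Add(10, Pow(f, 2), Mul(f, Add(-5, Mul(-4, f)))))
Mul(49, Add(Function('s')(-10), 73)) = Mul(49, Add(Add(10, Mul(-5, -10), Mul(-3, Pow(-10, 2))), 73)) = Mul(49, Add(Add(10, 50, Mul(-3, 100)), 73)) = Mul(49, Add(Add(10, 50, -300), 73)) = Mul(49, Add(-240, 73)) = Mul(49, -167) = -8183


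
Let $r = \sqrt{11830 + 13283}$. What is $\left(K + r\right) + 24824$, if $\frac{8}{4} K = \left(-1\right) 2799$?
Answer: $\frac{46849}{2} + \sqrt{25113} \approx 23583.0$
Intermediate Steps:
$K = - \frac{2799}{2}$ ($K = \frac{\left(-1\right) 2799}{2} = \frac{1}{2} \left(-2799\right) = - \frac{2799}{2} \approx -1399.5$)
$r = \sqrt{25113} \approx 158.47$
$\left(K + r\right) + 24824 = \left(- \frac{2799}{2} + \sqrt{25113}\right) + 24824 = \frac{46849}{2} + \sqrt{25113}$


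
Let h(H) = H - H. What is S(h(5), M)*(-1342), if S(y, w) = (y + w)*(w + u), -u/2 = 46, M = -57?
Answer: -11397606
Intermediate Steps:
h(H) = 0
u = -92 (u = -2*46 = -92)
S(y, w) = (-92 + w)*(w + y) (S(y, w) = (y + w)*(w - 92) = (w + y)*(-92 + w) = (-92 + w)*(w + y))
S(h(5), M)*(-1342) = ((-57)**2 - 92*(-57) - 92*0 - 57*0)*(-1342) = (3249 + 5244 + 0 + 0)*(-1342) = 8493*(-1342) = -11397606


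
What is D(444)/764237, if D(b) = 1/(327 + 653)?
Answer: 1/748952260 ≈ 1.3352e-9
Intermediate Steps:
D(b) = 1/980
D(444)/764237 = (1/980)/764237 = (1/980)*(1/764237) = 1/748952260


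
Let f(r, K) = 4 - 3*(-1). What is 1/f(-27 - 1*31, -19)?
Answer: ⅐ ≈ 0.14286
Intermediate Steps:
f(r, K) = 7 (f(r, K) = 4 + 3 = 7)
1/f(-27 - 1*31, -19) = 1/7 = ⅐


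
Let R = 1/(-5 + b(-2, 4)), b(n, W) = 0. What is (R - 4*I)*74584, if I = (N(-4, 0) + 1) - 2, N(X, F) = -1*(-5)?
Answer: -6041304/5 ≈ -1.2083e+6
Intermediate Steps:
N(X, F) = 5
I = 4 (I = (5 + 1) - 2 = 6 - 2 = 4)
R = -1/5 (R = 1/(-5 + 0) = 1/(-5) = -1/5 ≈ -0.20000)
(R - 4*I)*74584 = (-1/5 - 4*4)*74584 = (-1/5 - 16)*74584 = -81/5*74584 = -6041304/5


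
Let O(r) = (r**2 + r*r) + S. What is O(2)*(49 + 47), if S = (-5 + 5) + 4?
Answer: 1152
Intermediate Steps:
S = 4 (S = 0 + 4 = 4)
O(r) = 4 + 2*r**2 (O(r) = (r**2 + r*r) + 4 = (r**2 + r**2) + 4 = 2*r**2 + 4 = 4 + 2*r**2)
O(2)*(49 + 47) = (4 + 2*2**2)*(49 + 47) = (4 + 2*4)*96 = (4 + 8)*96 = 12*96 = 1152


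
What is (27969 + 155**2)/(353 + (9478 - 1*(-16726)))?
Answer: 51994/26557 ≈ 1.9578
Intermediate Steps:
(27969 + 155**2)/(353 + (9478 - 1*(-16726))) = (27969 + 24025)/(353 + (9478 + 16726)) = 51994/(353 + 26204) = 51994/26557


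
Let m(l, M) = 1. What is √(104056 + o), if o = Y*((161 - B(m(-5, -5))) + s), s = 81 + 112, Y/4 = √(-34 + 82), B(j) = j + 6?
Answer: 2*√(26014 + 1388*√3) ≈ 337.15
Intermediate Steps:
B(j) = 6 + j
Y = 16*√3 (Y = 4*√(-34 + 82) = 4*√48 = 4*(4*√3) = 16*√3 ≈ 27.713)
s = 193
o = 5552*√3 (o = (16*√3)*((161 - (6 + 1)) + 193) = (16*√3)*((161 - 1*7) + 193) = (16*√3)*((161 - 7) + 193) = (16*√3)*(154 + 193) = (16*√3)*347 = 5552*√3 ≈ 9616.3)
√(104056 + o) = √(104056 + 5552*√3)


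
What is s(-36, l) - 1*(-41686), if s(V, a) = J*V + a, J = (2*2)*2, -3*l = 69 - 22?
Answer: 124147/3 ≈ 41382.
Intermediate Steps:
l = -47/3 (l = -(69 - 22)/3 = -⅓*47 = -47/3 ≈ -15.667)
J = 8 (J = 4*2 = 8)
s(V, a) = a + 8*V (s(V, a) = 8*V + a = a + 8*V)
s(-36, l) - 1*(-41686) = (-47/3 + 8*(-36)) - 1*(-41686) = (-47/3 - 288) + 41686 = -911/3 + 41686 = 124147/3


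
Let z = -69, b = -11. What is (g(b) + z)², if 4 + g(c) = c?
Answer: 7056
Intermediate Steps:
g(c) = -4 + c
(g(b) + z)² = ((-4 - 11) - 69)² = (-15 - 69)² = (-84)² = 7056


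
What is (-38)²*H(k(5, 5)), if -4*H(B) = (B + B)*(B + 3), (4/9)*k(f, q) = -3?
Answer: -146205/8 ≈ -18276.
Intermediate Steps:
k(f, q) = -27/4 (k(f, q) = (9/4)*(-3) = -27/4)
H(B) = -B*(3 + B)/2 (H(B) = -(B + B)*(B + 3)/4 = -2*B*(3 + B)/4 = -B*(3 + B)/2)
(-38)²*H(k(5, 5)) = (-38)²*(-½*(-27/4)*(3 - 27/4)) = 1444*(-½*(-27/4)*(-15/4)) = 1444*(-405/32) = -146205/8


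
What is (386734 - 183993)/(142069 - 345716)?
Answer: -202741/203647 ≈ -0.99555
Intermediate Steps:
(386734 - 183993)/(142069 - 345716) = 202741/(-203647) = 202741*(-1/203647) = -202741/203647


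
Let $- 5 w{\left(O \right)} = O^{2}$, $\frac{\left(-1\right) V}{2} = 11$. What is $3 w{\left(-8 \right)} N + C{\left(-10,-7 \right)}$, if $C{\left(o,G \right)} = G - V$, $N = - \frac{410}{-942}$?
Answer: $- \frac{269}{157} \approx -1.7134$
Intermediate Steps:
$V = -22$ ($V = \left(-2\right) 11 = -22$)
$N = \frac{205}{471}$ ($N = \left(-410\right) \left(- \frac{1}{942}\right) = \frac{205}{471} \approx 0.43524$)
$w{\left(O \right)} = - \frac{O^{2}}{5}$
$C{\left(o,G \right)} = 22 + G$ ($C{\left(o,G \right)} = G - -22 = G + 22 = 22 + G$)
$3 w{\left(-8 \right)} N + C{\left(-10,-7 \right)} = 3 \left(- \frac{\left(-8\right)^{2}}{5}\right) \frac{205}{471} + \left(22 - 7\right) = 3 \left(\left(- \frac{1}{5}\right) 64\right) \frac{205}{471} + 15 = 3 \left(- \frac{64}{5}\right) \frac{205}{471} + 15 = \left(- \frac{192}{5}\right) \frac{205}{471} + 15 = - \frac{2624}{157} + 15 = - \frac{269}{157}$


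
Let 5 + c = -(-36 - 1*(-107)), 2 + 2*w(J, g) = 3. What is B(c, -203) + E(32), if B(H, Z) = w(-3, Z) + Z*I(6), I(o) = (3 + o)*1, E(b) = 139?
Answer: -3375/2 ≈ -1687.5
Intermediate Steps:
w(J, g) = ½ (w(J, g) = -1 + (½)*3 = -1 + 3/2 = ½)
I(o) = 3 + o
c = -76 (c = -5 - (-36 - 1*(-107)) = -5 - (-36 + 107) = -5 - 1*71 = -5 - 71 = -76)
B(H, Z) = ½ + 9*Z (B(H, Z) = ½ + Z*(3 + 6) = ½ + Z*9 = ½ + 9*Z)
B(c, -203) + E(32) = (½ + 9*(-203)) + 139 = (½ - 1827) + 139 = -3653/2 + 139 = -3375/2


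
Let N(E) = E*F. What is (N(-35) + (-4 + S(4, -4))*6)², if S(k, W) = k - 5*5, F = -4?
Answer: 100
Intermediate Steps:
N(E) = -4*E (N(E) = E*(-4) = -4*E)
S(k, W) = -25 + k (S(k, W) = k - 25 = -25 + k)
(N(-35) + (-4 + S(4, -4))*6)² = (-4*(-35) + (-4 + (-25 + 4))*6)² = (140 + (-4 - 21)*6)² = (140 - 25*6)² = (140 - 150)² = (-10)² = 100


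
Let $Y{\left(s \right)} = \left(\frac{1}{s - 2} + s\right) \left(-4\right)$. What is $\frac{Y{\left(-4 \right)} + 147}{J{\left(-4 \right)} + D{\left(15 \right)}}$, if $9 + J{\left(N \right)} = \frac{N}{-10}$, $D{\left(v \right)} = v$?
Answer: $\frac{2455}{96} \approx 25.573$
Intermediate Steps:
$Y{\left(s \right)} = - 4 s - \frac{4}{-2 + s}$ ($Y{\left(s \right)} = \left(\frac{1}{-2 + s} + s\right) \left(-4\right) = \left(s + \frac{1}{-2 + s}\right) \left(-4\right) = - 4 s - \frac{4}{-2 + s}$)
$J{\left(N \right)} = -9 - \frac{N}{10}$ ($J{\left(N \right)} = -9 + \frac{N}{-10} = -9 + N \left(- \frac{1}{10}\right) = -9 - \frac{N}{10}$)
$\frac{Y{\left(-4 \right)} + 147}{J{\left(-4 \right)} + D{\left(15 \right)}} = \frac{\frac{4 \left(-1 - \left(-4\right)^{2} + 2 \left(-4\right)\right)}{-2 - 4} + 147}{\left(-9 - - \frac{2}{5}\right) + 15} = \frac{\frac{4 \left(-1 - 16 - 8\right)}{-6} + 147}{\left(-9 + \frac{2}{5}\right) + 15} = \frac{4 \left(- \frac{1}{6}\right) \left(-1 - 16 - 8\right) + 147}{- \frac{43}{5} + 15} = \frac{4 \left(- \frac{1}{6}\right) \left(-25\right) + 147}{\frac{32}{5}} = \left(\frac{50}{3} + 147\right) \frac{5}{32} = \frac{491}{3} \cdot \frac{5}{32} = \frac{2455}{96}$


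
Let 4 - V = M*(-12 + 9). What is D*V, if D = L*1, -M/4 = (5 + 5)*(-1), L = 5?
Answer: 620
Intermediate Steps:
M = 40 (M = -4*(5 + 5)*(-1) = -40*(-1) = -4*(-10) = 40)
V = 124 (V = 4 - 40*(-12 + 9) = 4 - 40*(-3) = 4 - 1*(-120) = 4 + 120 = 124)
D = 5 (D = 5*1 = 5)
D*V = 5*124 = 620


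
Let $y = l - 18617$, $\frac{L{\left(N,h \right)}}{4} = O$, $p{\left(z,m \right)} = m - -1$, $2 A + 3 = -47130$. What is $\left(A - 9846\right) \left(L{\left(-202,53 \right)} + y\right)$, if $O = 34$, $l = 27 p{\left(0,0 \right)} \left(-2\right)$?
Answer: $\frac{1238601375}{2} \approx 6.193 \cdot 10^{8}$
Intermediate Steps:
$A = - \frac{47133}{2}$ ($A = - \frac{3}{2} + \frac{1}{2} \left(-47130\right) = - \frac{3}{2} - 23565 = - \frac{47133}{2} \approx -23567.0$)
$p{\left(z,m \right)} = 1 + m$ ($p{\left(z,m \right)} = m + 1 = 1 + m$)
$l = -54$ ($l = 27 \left(1 + 0\right) \left(-2\right) = 27 \cdot 1 \left(-2\right) = 27 \left(-2\right) = -54$)
$L{\left(N,h \right)} = 136$ ($L{\left(N,h \right)} = 4 \cdot 34 = 136$)
$y = -18671$ ($y = -54 - 18617 = -18671$)
$\left(A - 9846\right) \left(L{\left(-202,53 \right)} + y\right) = \left(- \frac{47133}{2} - 9846\right) \left(136 - 18671\right) = \left(- \frac{66825}{2}\right) \left(-18535\right) = \frac{1238601375}{2}$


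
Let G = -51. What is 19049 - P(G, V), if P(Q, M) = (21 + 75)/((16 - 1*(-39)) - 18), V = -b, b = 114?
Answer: 704717/37 ≈ 19046.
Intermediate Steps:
V = -114 (V = -1*114 = -114)
P(Q, M) = 96/37 (P(Q, M) = 96/((16 + 39) - 18) = 96/(55 - 18) = 96/37)
19049 - P(G, V) = 19049 - 1*96/37 = 19049 - 96/37 = 704717/37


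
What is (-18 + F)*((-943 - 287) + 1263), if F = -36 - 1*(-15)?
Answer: -1287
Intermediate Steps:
F = -21 (F = -36 + 15 = -21)
(-18 + F)*((-943 - 287) + 1263) = (-18 - 21)*((-943 - 287) + 1263) = -39*(-1230 + 1263) = -39*33 = -1287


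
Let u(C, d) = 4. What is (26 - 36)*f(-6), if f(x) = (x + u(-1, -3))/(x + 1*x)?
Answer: -5/3 ≈ -1.6667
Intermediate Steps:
f(x) = (4 + x)/(2*x) (f(x) = (x + 4)/(x + 1*x) = (4 + x)/(x + x) = (4 + x)/((2*x)) = (4 + x)*(1/(2*x)) = (4 + x)/(2*x))
(26 - 36)*f(-6) = (26 - 36)*((½)*(4 - 6)/(-6)) = -5*(-1)*(-2)/6 = -10*⅙ = -5/3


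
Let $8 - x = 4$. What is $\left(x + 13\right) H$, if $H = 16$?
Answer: $272$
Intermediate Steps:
$x = 4$ ($x = 8 - 4 = 4$)
$\left(x + 13\right) H = \left(4 + 13\right) 16 = 17 \cdot 16 = 272$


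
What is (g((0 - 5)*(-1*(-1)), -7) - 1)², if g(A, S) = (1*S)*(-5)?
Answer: 1156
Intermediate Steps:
g(A, S) = -5*S (g(A, S) = S*(-5) = -5*S)
(g((0 - 5)*(-1*(-1)), -7) - 1)² = (-5*(-7) - 1)² = (35 - 1)² = 34² = 1156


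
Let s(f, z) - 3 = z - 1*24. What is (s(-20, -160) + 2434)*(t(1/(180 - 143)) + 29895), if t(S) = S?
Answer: 2492079348/37 ≈ 6.7353e+7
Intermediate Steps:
s(f, z) = -21 + z (s(f, z) = 3 + (z - 1*24) = 3 + (z - 24) = 3 + (-24 + z) = -21 + z)
(s(-20, -160) + 2434)*(t(1/(180 - 143)) + 29895) = ((-21 - 160) + 2434)*(1/(180 - 143) + 29895) = (-181 + 2434)*(1/37 + 29895) = 2253*(1/37 + 29895) = 2253*(1106116/37) = 2492079348/37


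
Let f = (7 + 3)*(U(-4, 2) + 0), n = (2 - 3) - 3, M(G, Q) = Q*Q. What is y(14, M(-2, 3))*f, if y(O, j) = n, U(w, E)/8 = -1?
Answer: 320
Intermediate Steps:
U(w, E) = -8 (U(w, E) = 8*(-1) = -8)
M(G, Q) = Q²
n = -4 (n = -1 - 3 = -4)
y(O, j) = -4
f = -80 (f = (7 + 3)*(-8 + 0) = 10*(-8) = -80)
y(14, M(-2, 3))*f = -4*(-80) = 320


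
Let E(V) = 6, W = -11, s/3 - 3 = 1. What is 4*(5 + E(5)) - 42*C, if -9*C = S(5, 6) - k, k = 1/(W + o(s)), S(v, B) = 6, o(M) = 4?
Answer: 218/3 ≈ 72.667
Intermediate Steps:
s = 12 (s = 9 + 3*1 = 9 + 3 = 12)
k = -⅐ (k = 1/(-11 + 4) = 1/(-7) = -⅐ ≈ -0.14286)
C = -43/63 (C = -(6 - 1*(-⅐))/9 = -(6 + ⅐)/9 = -⅑*43/7 = -43/63 ≈ -0.68254)
4*(5 + E(5)) - 42*C = 4*(5 + 6) - 42*(-43/63) = 4*11 + 86/3 = 44 + 86/3 = 218/3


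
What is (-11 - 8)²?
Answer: 361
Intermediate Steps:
(-11 - 8)² = (-19)² = 361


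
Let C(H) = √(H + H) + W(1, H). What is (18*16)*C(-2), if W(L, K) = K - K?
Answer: 576*I ≈ 576.0*I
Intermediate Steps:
W(L, K) = 0
C(H) = √2*√H (C(H) = √(H + H) + 0 = √(2*H) + 0 = √2*√H + 0 = √2*√H)
(18*16)*C(-2) = (18*16)*(√2*√(-2)) = 288*(√2*(I*√2)) = 288*(2*I) = 576*I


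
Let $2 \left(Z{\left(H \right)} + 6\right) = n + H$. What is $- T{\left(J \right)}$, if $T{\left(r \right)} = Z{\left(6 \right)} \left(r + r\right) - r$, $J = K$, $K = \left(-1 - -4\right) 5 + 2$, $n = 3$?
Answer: $68$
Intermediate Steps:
$K = 17$ ($K = \left(-1 + 4\right) 5 + 2 = 3 \cdot 5 + 2 = 15 + 2 = 17$)
$J = 17$
$Z{\left(H \right)} = - \frac{9}{2} + \frac{H}{2}$ ($Z{\left(H \right)} = -6 + \frac{3 + H}{2} = -6 + \left(\frac{3}{2} + \frac{H}{2}\right) = - \frac{9}{2} + \frac{H}{2}$)
$T{\left(r \right)} = - 4 r$ ($T{\left(r \right)} = \left(- \frac{9}{2} + \frac{1}{2} \cdot 6\right) \left(r + r\right) - r = \left(- \frac{9}{2} + 3\right) 2 r - r = - \frac{3 \cdot 2 r}{2} - r = - 3 r - r = - 4 r$)
$- T{\left(J \right)} = - \left(-4\right) 17 = \left(-1\right) \left(-68\right) = 68$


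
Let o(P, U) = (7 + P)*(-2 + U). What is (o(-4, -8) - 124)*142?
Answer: -21868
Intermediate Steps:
o(P, U) = (-2 + U)*(7 + P)
(o(-4, -8) - 124)*142 = ((-14 - 2*(-4) + 7*(-8) - 4*(-8)) - 124)*142 = ((-14 + 8 - 56 + 32) - 124)*142 = (-30 - 124)*142 = -154*142 = -21868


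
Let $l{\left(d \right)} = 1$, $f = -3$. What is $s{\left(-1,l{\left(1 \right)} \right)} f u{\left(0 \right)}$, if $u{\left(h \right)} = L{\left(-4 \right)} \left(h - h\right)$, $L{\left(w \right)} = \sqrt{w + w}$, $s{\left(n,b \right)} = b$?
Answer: $0$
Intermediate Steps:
$L{\left(w \right)} = \sqrt{2} \sqrt{w}$ ($L{\left(w \right)} = \sqrt{2 w} = \sqrt{2} \sqrt{w}$)
$u{\left(h \right)} = 0$ ($u{\left(h \right)} = \sqrt{2} \sqrt{-4} \left(h - h\right) = \sqrt{2} \cdot 2 i 0 = 2 i \sqrt{2} \cdot 0 = 0$)
$s{\left(-1,l{\left(1 \right)} \right)} f u{\left(0 \right)} = 1 \left(-3\right) 0 = \left(-3\right) 0 = 0$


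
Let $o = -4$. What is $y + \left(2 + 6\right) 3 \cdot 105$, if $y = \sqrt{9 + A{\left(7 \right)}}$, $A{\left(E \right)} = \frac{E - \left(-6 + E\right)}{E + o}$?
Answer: $2520 + \sqrt{11} \approx 2523.3$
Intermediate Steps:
$A{\left(E \right)} = \frac{6}{-4 + E}$ ($A{\left(E \right)} = \frac{E - \left(-6 + E\right)}{E - 4} = \frac{6}{-4 + E}$)
$y = \sqrt{11}$ ($y = \sqrt{9 + \frac{6}{-4 + 7}} = \sqrt{9 + \frac{6}{3}} = \sqrt{9 + 6 \cdot \frac{1}{3}} = \sqrt{9 + 2} = \sqrt{11} \approx 3.3166$)
$y + \left(2 + 6\right) 3 \cdot 105 = \sqrt{11} + \left(2 + 6\right) 3 \cdot 105 = \sqrt{11} + 8 \cdot 3 \cdot 105 = \sqrt{11} + 24 \cdot 105 = \sqrt{11} + 2520 = 2520 + \sqrt{11}$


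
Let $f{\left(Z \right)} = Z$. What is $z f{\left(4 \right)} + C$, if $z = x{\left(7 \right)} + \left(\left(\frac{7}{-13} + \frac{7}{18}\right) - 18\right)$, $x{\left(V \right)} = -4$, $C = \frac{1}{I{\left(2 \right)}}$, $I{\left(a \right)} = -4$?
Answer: $- \frac{41581}{468} \approx -88.848$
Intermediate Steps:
$C = - \frac{1}{4}$ ($C = \frac{1}{-4} = - \frac{1}{4} \approx -0.25$)
$z = - \frac{5183}{234}$ ($z = -4 + \left(\left(\frac{7}{-13} + \frac{7}{18}\right) - 18\right) = -4 + \left(\left(7 \left(- \frac{1}{13}\right) + 7 \cdot \frac{1}{18}\right) - 18\right) = -4 + \left(\left(- \frac{7}{13} + \frac{7}{18}\right) - 18\right) = -4 - \frac{4247}{234} = - \frac{5183}{234} \approx -22.15$)
$z f{\left(4 \right)} + C = \left(- \frac{5183}{234}\right) 4 - \frac{1}{4} = - \frac{10366}{117} - \frac{1}{4} = - \frac{41581}{468}$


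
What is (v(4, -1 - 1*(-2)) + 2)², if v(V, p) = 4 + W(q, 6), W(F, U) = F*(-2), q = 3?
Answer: 0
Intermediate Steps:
W(F, U) = -2*F
v(V, p) = -2 (v(V, p) = 4 - 2*3 = 4 - 6 = -2)
(v(4, -1 - 1*(-2)) + 2)² = (-2 + 2)² = 0² = 0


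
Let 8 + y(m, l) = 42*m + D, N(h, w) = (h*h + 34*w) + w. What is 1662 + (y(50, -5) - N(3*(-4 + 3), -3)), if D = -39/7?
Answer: 26911/7 ≈ 3844.4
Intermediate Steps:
D = -39/7 (D = -39*1/7 = -39/7 ≈ -5.5714)
N(h, w) = h**2 + 35*w (N(h, w) = (h**2 + 34*w) + w = h**2 + 35*w)
y(m, l) = -95/7 + 42*m (y(m, l) = -8 + (42*m - 39/7) = -8 + (-39/7 + 42*m) = -95/7 + 42*m)
1662 + (y(50, -5) - N(3*(-4 + 3), -3)) = 1662 + ((-95/7 + 42*50) - ((3*(-4 + 3))**2 + 35*(-3))) = 1662 + ((-95/7 + 2100) - ((3*(-1))**2 - 105)) = 1662 + (14605/7 - ((-3)**2 - 105)) = 1662 + (14605/7 - (9 - 105)) = 1662 + (14605/7 - 1*(-96)) = 1662 + (14605/7 + 96) = 1662 + 15277/7 = 26911/7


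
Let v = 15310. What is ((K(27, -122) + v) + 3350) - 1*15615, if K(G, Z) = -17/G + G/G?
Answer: 82225/27 ≈ 3045.4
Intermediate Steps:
K(G, Z) = 1 - 17/G (K(G, Z) = -17/G + 1 = 1 - 17/G)
((K(27, -122) + v) + 3350) - 1*15615 = (((-17 + 27)/27 + 15310) + 3350) - 1*15615 = (((1/27)*10 + 15310) + 3350) - 15615 = ((10/27 + 15310) + 3350) - 15615 = (413380/27 + 3350) - 15615 = 503830/27 - 15615 = 82225/27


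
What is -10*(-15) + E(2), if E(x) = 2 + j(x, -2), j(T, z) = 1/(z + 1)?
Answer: 151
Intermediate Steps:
j(T, z) = 1/(1 + z)
E(x) = 1 (E(x) = 2 + 1/(1 - 2) = 2 + 1/(-1) = 2 - 1 = 1)
-10*(-15) + E(2) = -10*(-15) + 1 = 150 + 1 = 151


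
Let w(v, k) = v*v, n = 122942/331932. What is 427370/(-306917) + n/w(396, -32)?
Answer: -11122765856791813/7987859978278752 ≈ -1.3925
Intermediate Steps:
n = 61471/165966 (n = 122942*(1/331932) = 61471/165966 ≈ 0.37038)
w(v, k) = v²
427370/(-306917) + n/w(396, -32) = 427370/(-306917) + 61471/(165966*(396²)) = 427370*(-1/306917) + (61471/165966)/156816 = -427370/306917 + (61471/165966)*(1/156816) = -427370/306917 + 61471/26026124256 = -11122765856791813/7987859978278752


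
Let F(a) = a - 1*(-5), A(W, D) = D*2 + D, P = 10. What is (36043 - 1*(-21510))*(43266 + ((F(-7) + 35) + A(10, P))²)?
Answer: 2718515955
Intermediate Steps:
A(W, D) = 3*D (A(W, D) = 2*D + D = 3*D)
F(a) = 5 + a (F(a) = a + 5 = 5 + a)
(36043 - 1*(-21510))*(43266 + ((F(-7) + 35) + A(10, P))²) = (36043 - 1*(-21510))*(43266 + (((5 - 7) + 35) + 3*10)²) = (36043 + 21510)*(43266 + ((-2 + 35) + 30)²) = 57553*(43266 + (33 + 30)²) = 57553*(43266 + 63²) = 57553*(43266 + 3969) = 57553*47235 = 2718515955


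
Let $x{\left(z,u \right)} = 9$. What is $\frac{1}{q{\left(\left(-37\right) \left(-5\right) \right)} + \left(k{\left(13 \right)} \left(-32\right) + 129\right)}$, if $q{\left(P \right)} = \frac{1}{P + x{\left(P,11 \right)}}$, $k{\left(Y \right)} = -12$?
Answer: $\frac{194}{99523} \approx 0.0019493$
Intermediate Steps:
$q{\left(P \right)} = \frac{1}{9 + P}$ ($q{\left(P \right)} = \frac{1}{P + 9} = \frac{1}{9 + P}$)
$\frac{1}{q{\left(\left(-37\right) \left(-5\right) \right)} + \left(k{\left(13 \right)} \left(-32\right) + 129\right)} = \frac{1}{\frac{1}{9 - -185} + \left(\left(-12\right) \left(-32\right) + 129\right)} = \frac{1}{\frac{1}{9 + 185} + \left(384 + 129\right)} = \frac{1}{\frac{1}{194} + 513} = \frac{1}{\frac{99523}{194}} = \frac{194}{99523}$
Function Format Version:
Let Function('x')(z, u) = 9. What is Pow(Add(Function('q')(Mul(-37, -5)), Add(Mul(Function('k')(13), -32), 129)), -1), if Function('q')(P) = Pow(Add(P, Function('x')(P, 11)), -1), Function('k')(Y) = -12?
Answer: Rational(194, 99523) ≈ 0.0019493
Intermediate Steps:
Function('q')(P) = Pow(Add(9, P), -1) (Function('q')(P) = Pow(Add(P, 9), -1) = Pow(Add(9, P), -1))
Pow(Add(Function('q')(Mul(-37, -5)), Add(Mul(Function('k')(13), -32), 129)), -1) = Pow(Add(Pow(Add(9, Mul(-37, -5)), -1), Add(Mul(-12, -32), 129)), -1) = Pow(Add(Pow(Add(9, 185), -1), Add(384, 129)), -1) = Pow(Add(Pow(194, -1), 513), -1) = Pow(Add(Rational(1, 194), 513), -1) = Pow(Rational(99523, 194), -1) = Rational(194, 99523)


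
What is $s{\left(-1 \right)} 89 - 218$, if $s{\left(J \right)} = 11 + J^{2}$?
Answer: $850$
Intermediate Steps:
$s{\left(-1 \right)} 89 - 218 = \left(11 + \left(-1\right)^{2}\right) 89 - 218 = \left(11 + 1\right) 89 - 218 = 12 \cdot 89 - 218 = 1068 - 218 = 850$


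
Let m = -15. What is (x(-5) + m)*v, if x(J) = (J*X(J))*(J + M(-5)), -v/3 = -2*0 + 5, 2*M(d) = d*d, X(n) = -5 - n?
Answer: 225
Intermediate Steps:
M(d) = d**2/2 (M(d) = (d*d)/2 = d**2/2)
v = -15 (v = -3*(-2*0 + 5) = -3*(0 + 5) = -3*5 = -15)
x(J) = J*(-5 - J)*(25/2 + J) (x(J) = (J*(-5 - J))*(J + (1/2)*(-5)**2) = (J*(-5 - J))*(J + (1/2)*25) = (J*(-5 - J))*(J + 25/2) = (J*(-5 - J))*(25/2 + J) = J*(-5 - J)*(25/2 + J))
(x(-5) + m)*v = (-1/2*(-5)*(5 - 5)*(25 + 2*(-5)) - 15)*(-15) = (-1/2*(-5)*0*(25 - 10) - 15)*(-15) = (-1/2*(-5)*0*15 - 15)*(-15) = (0 - 15)*(-15) = -15*(-15) = 225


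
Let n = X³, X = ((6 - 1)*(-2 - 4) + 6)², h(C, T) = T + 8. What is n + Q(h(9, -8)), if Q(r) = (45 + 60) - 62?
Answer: 191103019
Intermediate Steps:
h(C, T) = 8 + T
Q(r) = 43 (Q(r) = 105 - 62 = 43)
X = 576 (X = (5*(-6) + 6)² = (-30 + 6)² = (-24)² = 576)
n = 191102976 (n = 576³ = 191102976)
n + Q(h(9, -8)) = 191102976 + 43 = 191103019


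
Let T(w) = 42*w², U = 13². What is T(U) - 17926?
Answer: 1181636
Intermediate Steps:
U = 169
T(U) - 17926 = 42*169² - 17926 = 42*28561 - 17926 = 1199562 - 17926 = 1181636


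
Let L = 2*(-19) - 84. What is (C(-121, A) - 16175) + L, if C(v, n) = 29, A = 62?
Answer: -16268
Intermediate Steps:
L = -122 (L = -38 - 84 = -122)
(C(-121, A) - 16175) + L = (29 - 16175) - 122 = -16146 - 122 = -16268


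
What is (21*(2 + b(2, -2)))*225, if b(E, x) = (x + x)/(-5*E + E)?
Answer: 23625/2 ≈ 11813.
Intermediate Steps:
b(E, x) = -x/(2*E) (b(E, x) = (2*x)/((-4*E)) = (2*x)*(-1/(4*E)) = -x/(2*E))
(21*(2 + b(2, -2)))*225 = (21*(2 - ½*(-2)/2))*225 = (21*(2 - ½*(-2)*½))*225 = (21*(2 + ½))*225 = (21*(5/2))*225 = (105/2)*225 = 23625/2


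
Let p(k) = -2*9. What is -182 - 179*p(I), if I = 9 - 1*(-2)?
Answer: 3040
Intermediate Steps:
I = 11 (I = 9 + 2 = 11)
p(k) = -18
-182 - 179*p(I) = -182 - 179*(-18) = -182 + 3222 = 3040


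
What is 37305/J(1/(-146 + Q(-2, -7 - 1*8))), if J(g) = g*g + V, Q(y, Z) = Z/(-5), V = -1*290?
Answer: -762849945/5930209 ≈ -128.64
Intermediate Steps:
V = -290
Q(y, Z) = -Z/5 (Q(y, Z) = Z*(-⅕) = -Z/5)
J(g) = -290 + g² (J(g) = g*g - 290 = g² - 290 = -290 + g²)
37305/J(1/(-146 + Q(-2, -7 - 1*8))) = 37305/(-290 + (1/(-146 - (-7 - 1*8)/5))²) = 37305/(-290 + (1/(-146 - (-7 - 8)/5))²) = 37305/(-290 + (1/(-146 - ⅕*(-15)))²) = 37305/(-290 + (1/(-146 + 3))²) = 37305/(-290 + (1/(-143))²) = 37305/(-290 + (-1/143)²) = 37305/(-290 + 1/20449) = 37305/(-5930209/20449) = 37305*(-20449/5930209) = -762849945/5930209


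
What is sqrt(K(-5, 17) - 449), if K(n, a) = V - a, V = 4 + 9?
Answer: I*sqrt(453) ≈ 21.284*I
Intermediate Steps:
V = 13
K(n, a) = 13 - a
sqrt(K(-5, 17) - 449) = sqrt((13 - 1*17) - 449) = sqrt((13 - 17) - 449) = sqrt(-4 - 449) = sqrt(-453) = I*sqrt(453)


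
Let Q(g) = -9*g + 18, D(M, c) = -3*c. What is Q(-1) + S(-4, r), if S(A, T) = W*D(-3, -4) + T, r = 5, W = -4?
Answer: -16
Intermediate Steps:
Q(g) = 18 - 9*g
S(A, T) = -48 + T (S(A, T) = -(-12)*(-4) + T = -4*12 + T = -48 + T)
Q(-1) + S(-4, r) = (18 - 9*(-1)) + (-48 + 5) = (18 + 9) - 43 = 27 - 43 = -16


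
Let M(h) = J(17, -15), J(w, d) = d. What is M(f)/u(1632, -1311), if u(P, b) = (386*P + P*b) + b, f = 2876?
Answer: 5/503637 ≈ 9.9278e-6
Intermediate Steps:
M(h) = -15
u(P, b) = b + 386*P + P*b
M(f)/u(1632, -1311) = -15/(-1311 + 386*1632 + 1632*(-1311)) = -15/(-1311 + 629952 - 2139552) = -15/(-1510911) = -15*(-1/1510911) = 5/503637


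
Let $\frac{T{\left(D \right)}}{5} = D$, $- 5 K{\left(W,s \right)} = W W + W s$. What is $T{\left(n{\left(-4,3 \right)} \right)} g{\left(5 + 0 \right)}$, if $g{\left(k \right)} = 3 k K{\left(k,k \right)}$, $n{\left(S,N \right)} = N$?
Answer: $-2250$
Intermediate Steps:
$K{\left(W,s \right)} = - \frac{W^{2}}{5} - \frac{W s}{5}$ ($K{\left(W,s \right)} = - \frac{W W + W s}{5} = - \frac{W^{2} + W s}{5} = - \frac{W^{2}}{5} - \frac{W s}{5}$)
$g{\left(k \right)} = - \frac{6 k^{3}}{5}$ ($g{\left(k \right)} = 3 k \left(- \frac{k \left(k + k\right)}{5}\right) = 3 k \left(- \frac{k 2 k}{5}\right) = 3 k \left(- \frac{2 k^{2}}{5}\right) = - \frac{6 k^{3}}{5}$)
$T{\left(D \right)} = 5 D$
$T{\left(n{\left(-4,3 \right)} \right)} g{\left(5 + 0 \right)} = 5 \cdot 3 \left(- \frac{6 \left(5 + 0\right)^{3}}{5}\right) = 15 \left(- \frac{6 \cdot 5^{3}}{5}\right) = 15 \left(\left(- \frac{6}{5}\right) 125\right) = 15 \left(-150\right) = -2250$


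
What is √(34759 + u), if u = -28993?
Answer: 31*√6 ≈ 75.934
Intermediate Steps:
√(34759 + u) = √(34759 - 28993) = √5766 = 31*√6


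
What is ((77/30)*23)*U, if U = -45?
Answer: -5313/2 ≈ -2656.5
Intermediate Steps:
((77/30)*23)*U = ((77/30)*23)*(-45) = (1771/30)*(-45) = -5313/2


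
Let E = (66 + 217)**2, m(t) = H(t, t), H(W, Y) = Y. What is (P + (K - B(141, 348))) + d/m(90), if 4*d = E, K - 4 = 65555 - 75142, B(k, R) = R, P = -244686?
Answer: -91582031/360 ≈ -2.5439e+5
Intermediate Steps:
m(t) = t
K = -9583 (K = 4 + (65555 - 75142) = 4 - 9587 = -9583)
E = 80089 (E = 283**2 = 80089)
d = 80089/4 (d = (1/4)*80089 = 80089/4 ≈ 20022.)
(P + (K - B(141, 348))) + d/m(90) = (-244686 + (-9583 - 1*348)) + (80089/4)/90 = (-244686 + (-9583 - 348)) + (80089/4)*(1/90) = (-244686 - 9931) + 80089/360 = -254617 + 80089/360 = -91582031/360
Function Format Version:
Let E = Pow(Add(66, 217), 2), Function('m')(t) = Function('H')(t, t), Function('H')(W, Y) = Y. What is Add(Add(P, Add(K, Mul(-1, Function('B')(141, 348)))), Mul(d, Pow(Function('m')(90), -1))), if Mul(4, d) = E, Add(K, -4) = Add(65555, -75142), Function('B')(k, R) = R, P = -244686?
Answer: Rational(-91582031, 360) ≈ -2.5439e+5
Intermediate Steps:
Function('m')(t) = t
K = -9583 (K = Add(4, Add(65555, -75142)) = Add(4, -9587) = -9583)
E = 80089 (E = Pow(283, 2) = 80089)
d = Rational(80089, 4) (d = Mul(Rational(1, 4), 80089) = Rational(80089, 4) ≈ 20022.)
Add(Add(P, Add(K, Mul(-1, Function('B')(141, 348)))), Mul(d, Pow(Function('m')(90), -1))) = Add(Add(-244686, Add(-9583, Mul(-1, 348))), Mul(Rational(80089, 4), Pow(90, -1))) = Add(Add(-244686, Add(-9583, -348)), Mul(Rational(80089, 4), Rational(1, 90))) = Add(Add(-244686, -9931), Rational(80089, 360)) = Add(-254617, Rational(80089, 360)) = Rational(-91582031, 360)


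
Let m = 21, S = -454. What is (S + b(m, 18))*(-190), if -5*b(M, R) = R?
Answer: 86944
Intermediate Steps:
b(M, R) = -R/5
(S + b(m, 18))*(-190) = (-454 - 1/5*18)*(-190) = (-454 - 18/5)*(-190) = -2288/5*(-190) = 86944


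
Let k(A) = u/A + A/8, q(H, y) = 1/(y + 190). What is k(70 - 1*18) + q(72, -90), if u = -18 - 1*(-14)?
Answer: 8363/1300 ≈ 6.4331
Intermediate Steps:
u = -4 (u = -18 + 14 = -4)
q(H, y) = 1/(190 + y)
k(A) = -4/A + A/8
k(70 - 1*18) + q(72, -90) = (-4/(70 - 1*18) + (70 - 1*18)/8) + 1/(190 - 90) = (-4/(70 - 18) + (70 - 18)/8) + 1/100 = (-4/52 + (1/8)*52) + 1/100 = (-4*1/52 + 13/2) + 1/100 = (-1/13 + 13/2) + 1/100 = 167/26 + 1/100 = 8363/1300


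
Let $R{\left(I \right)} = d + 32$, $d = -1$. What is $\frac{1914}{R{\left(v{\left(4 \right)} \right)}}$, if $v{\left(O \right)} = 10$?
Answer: $\frac{1914}{31} \approx 61.742$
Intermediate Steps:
$R{\left(I \right)} = 31$ ($R{\left(I \right)} = -1 + 32 = 31$)
$\frac{1914}{R{\left(v{\left(4 \right)} \right)}} = \frac{1914}{31}$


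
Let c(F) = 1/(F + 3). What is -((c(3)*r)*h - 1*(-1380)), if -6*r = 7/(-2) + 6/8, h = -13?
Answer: -198577/144 ≈ -1379.0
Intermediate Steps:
c(F) = 1/(3 + F)
r = 11/24 (r = -(7/(-2) + 6/8)/6 = -(7*(-½) + 6*(⅛))/6 = -(-7/2 + ¾)/6 = -⅙*(-11/4) = 11/24 ≈ 0.45833)
-((c(3)*r)*h - 1*(-1380)) = -(((11/24)/(3 + 3))*(-13) - 1*(-1380)) = -(((11/24)/6)*(-13) + 1380) = -(((⅙)*(11/24))*(-13) + 1380) = -((11/144)*(-13) + 1380) = -(-143/144 + 1380) = -1*198577/144 = -198577/144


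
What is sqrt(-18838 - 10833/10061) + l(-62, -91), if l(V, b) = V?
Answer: -62 + I*sqrt(1906961447011)/10061 ≈ -62.0 + 137.26*I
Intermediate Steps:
sqrt(-18838 - 10833/10061) + l(-62, -91) = sqrt(-18838 - 10833/10061) - 62 = sqrt(-189539951/10061) - 62 = I*sqrt(1906961447011)/10061 - 62 = -62 + I*sqrt(1906961447011)/10061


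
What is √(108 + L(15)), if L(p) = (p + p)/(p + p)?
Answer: √109 ≈ 10.440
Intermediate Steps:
L(p) = 1 (L(p) = (2*p)/((2*p)) = (2*p)*(1/(2*p)) = 1)
√(108 + L(15)) = √(108 + 1) = √109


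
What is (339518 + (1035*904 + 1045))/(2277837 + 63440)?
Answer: 1276203/2341277 ≈ 0.54509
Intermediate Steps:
(339518 + (1035*904 + 1045))/(2277837 + 63440) = (339518 + (935640 + 1045))/2341277 = (339518 + 936685)*(1/2341277) = 1276203*(1/2341277) = 1276203/2341277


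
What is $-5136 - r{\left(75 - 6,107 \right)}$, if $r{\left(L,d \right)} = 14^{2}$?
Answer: $-5332$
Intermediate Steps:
$r{\left(L,d \right)} = 196$
$-5136 - r{\left(75 - 6,107 \right)} = -5136 - 196 = -5332$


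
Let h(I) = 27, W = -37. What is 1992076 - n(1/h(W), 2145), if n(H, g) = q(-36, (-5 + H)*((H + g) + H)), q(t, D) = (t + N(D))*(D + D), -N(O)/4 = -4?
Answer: 1141788284/729 ≈ 1.5662e+6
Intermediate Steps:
N(O) = 16 (N(O) = -4*(-4) = 16)
q(t, D) = 2*D*(16 + t) (q(t, D) = (t + 16)*(D + D) = (16 + t)*(2*D) = 2*D*(16 + t))
n(H, g) = -40*(-5 + H)*(g + 2*H) (n(H, g) = 2*((-5 + H)*((H + g) + H))*(16 - 36) = 2*((-5 + H)*(g + 2*H))*(-20) = -40*(-5 + H)*(g + 2*H))
1992076 - n(1/h(W), 2145) = 1992076 - (-80*(1/27)² + 200*2145 + 400/27 - 40*2145/27) = 1992076 - (-80*(1/27)² + 429000 + 400*(1/27) - 40*1/27*2145) = 1992076 - (-80*1/729 + 429000 + 400/27 - 28600/9) = 1992076 - (-80/729 + 429000 + 400/27 - 28600/9) = 1992076 - 1*310435120/729 = 1992076 - 310435120/729 = 1141788284/729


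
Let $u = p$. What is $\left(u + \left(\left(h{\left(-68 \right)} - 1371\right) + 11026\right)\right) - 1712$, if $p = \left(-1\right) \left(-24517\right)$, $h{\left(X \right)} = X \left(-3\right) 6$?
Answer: $33684$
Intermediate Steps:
$h{\left(X \right)} = - 18 X$ ($h{\left(X \right)} = - 3 X 6 = - 18 X$)
$p = 24517$
$u = 24517$
$\left(u + \left(\left(h{\left(-68 \right)} - 1371\right) + 11026\right)\right) - 1712 = \left(24517 + \left(\left(\left(-18\right) \left(-68\right) - 1371\right) + 11026\right)\right) - 1712 = \left(24517 + \left(\left(1224 - 1371\right) + 11026\right)\right) - 1712 = \left(24517 + \left(-147 + 11026\right)\right) - 1712 = \left(24517 + 10879\right) - 1712 = 35396 - 1712 = 33684$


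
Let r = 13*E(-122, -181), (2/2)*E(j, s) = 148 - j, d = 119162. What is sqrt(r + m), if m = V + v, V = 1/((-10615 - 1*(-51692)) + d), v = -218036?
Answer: I*sqrt(5508284802259407)/160239 ≈ 463.17*I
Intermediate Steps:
E(j, s) = 148 - j
r = 3510 (r = 13*(148 - 1*(-122)) = 13*(148 + 122) = 13*270 = 3510)
V = 1/160239 (V = 1/((-10615 - 1*(-51692)) + 119162) = 1/((-10615 + 51692) + 119162) = 1/(41077 + 119162) = 1/160239 ≈ 6.2407e-6)
m = -34937870603/160239 (m = 1/160239 - 218036 = -34937870603/160239 ≈ -2.1804e+5)
sqrt(r + m) = sqrt(3510 - 34937870603/160239) = sqrt(-34375431713/160239) = I*sqrt(5508284802259407)/160239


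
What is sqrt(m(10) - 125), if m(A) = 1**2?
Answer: 2*I*sqrt(31) ≈ 11.136*I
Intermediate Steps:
m(A) = 1
sqrt(m(10) - 125) = sqrt(1 - 125) = sqrt(-124) = 2*I*sqrt(31)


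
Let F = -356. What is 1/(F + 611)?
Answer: 1/255 ≈ 0.0039216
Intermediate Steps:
1/(F + 611) = 1/(-356 + 611) = 1/255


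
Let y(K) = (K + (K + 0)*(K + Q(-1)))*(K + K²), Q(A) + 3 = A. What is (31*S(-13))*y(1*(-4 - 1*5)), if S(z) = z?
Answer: -3133728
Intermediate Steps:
Q(A) = -3 + A
y(K) = (K + K²)*(K + K*(-4 + K)) (y(K) = (K + (K + 0)*(K + (-3 - 1)))*(K + K²) = (K + K*(K - 4))*(K + K²) = (K + K*(-4 + K))*(K + K²) = (K + K²)*(K + K*(-4 + K)))
(31*S(-13))*y(1*(-4 - 1*5)) = (31*(-13))*((1*(-4 - 1*5))²*(-3 + (1*(-4 - 1*5))² - 2*(-4 - 1*5))) = -403*(1*(-4 - 5))²*(-3 + (1*(-4 - 5))² - 2*(-4 - 5)) = -403*(1*(-9))²*(-3 + (1*(-9))² - 2*(-9)) = -403*(-9)²*(-3 + (-9)² - 2*(-9)) = -32643*(-3 + 81 + 18) = -32643*96 = -403*7776 = -3133728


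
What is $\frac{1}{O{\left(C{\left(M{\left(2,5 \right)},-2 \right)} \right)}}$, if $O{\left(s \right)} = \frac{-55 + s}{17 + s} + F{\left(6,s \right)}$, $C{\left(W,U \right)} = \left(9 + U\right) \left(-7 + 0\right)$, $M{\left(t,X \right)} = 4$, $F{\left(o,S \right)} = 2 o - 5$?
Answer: $\frac{4}{41} \approx 0.097561$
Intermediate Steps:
$F{\left(o,S \right)} = -5 + 2 o$
$C{\left(W,U \right)} = -63 - 7 U$ ($C{\left(W,U \right)} = \left(9 + U\right) \left(-7\right) = -63 - 7 U$)
$O{\left(s \right)} = 7 + \frac{-55 + s}{17 + s}$ ($O{\left(s \right)} = \frac{-55 + s}{17 + s} + \left(-5 + 2 \cdot 6\right) = \frac{-55 + s}{17 + s} + \left(-5 + 12\right) = \frac{-55 + s}{17 + s} + 7 = 7 + \frac{-55 + s}{17 + s}$)
$\frac{1}{O{\left(C{\left(M{\left(2,5 \right)},-2 \right)} \right)}} = \frac{1}{8 \frac{1}{17 - 49} \left(8 - 49\right)} = \frac{1}{8 \frac{1}{-32} \left(-41\right)} = \frac{1}{8 \left(- \frac{1}{32}\right) \left(-41\right)} = \frac{1}{\frac{41}{4}} = \frac{4}{41}$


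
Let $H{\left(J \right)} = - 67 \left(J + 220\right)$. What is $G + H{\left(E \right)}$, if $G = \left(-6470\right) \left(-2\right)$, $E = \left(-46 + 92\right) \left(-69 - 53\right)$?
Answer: $374204$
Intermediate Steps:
$E = -5612$ ($E = 46 \left(-122\right) = -5612$)
$H{\left(J \right)} = -14740 - 67 J$ ($H{\left(J \right)} = - 67 \left(220 + J\right) = -14740 - 67 J$)
$G = 12940$
$G + H{\left(E \right)} = 12940 - -361264 = 12940 + \left(-14740 + 376004\right) = 12940 + 361264 = 374204$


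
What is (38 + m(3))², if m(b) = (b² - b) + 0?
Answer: 1936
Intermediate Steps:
m(b) = b² - b
(38 + m(3))² = (38 + 3*(-1 + 3))² = (38 + 3*2)² = (38 + 6)² = 44² = 1936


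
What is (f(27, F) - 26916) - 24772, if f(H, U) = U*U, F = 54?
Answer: -48772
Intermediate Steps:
f(H, U) = U**2
(f(27, F) - 26916) - 24772 = (54**2 - 26916) - 24772 = (2916 - 26916) - 24772 = -24000 - 24772 = -48772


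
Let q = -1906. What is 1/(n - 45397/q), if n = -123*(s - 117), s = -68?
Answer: 1906/43416427 ≈ 4.3900e-5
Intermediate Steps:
n = 22755 (n = -123*(-68 - 117) = -123*(-185) = 22755)
1/(n - 45397/q) = 1/(22755 - 45397/(-1906)) = 1/(22755 - 45397*(-1/1906)) = 1/(22755 + 45397/1906) = 1/(43416427/1906) = 1906/43416427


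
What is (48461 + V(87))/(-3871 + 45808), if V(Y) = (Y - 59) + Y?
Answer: 16192/13979 ≈ 1.1583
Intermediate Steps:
V(Y) = -59 + 2*Y (V(Y) = (-59 + Y) + Y = -59 + 2*Y)
(48461 + V(87))/(-3871 + 45808) = (48461 + (-59 + 2*87))/(-3871 + 45808) = (48461 + (-59 + 174))/41937 = (48461 + 115)*(1/41937) = 48576*(1/41937) = 16192/13979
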